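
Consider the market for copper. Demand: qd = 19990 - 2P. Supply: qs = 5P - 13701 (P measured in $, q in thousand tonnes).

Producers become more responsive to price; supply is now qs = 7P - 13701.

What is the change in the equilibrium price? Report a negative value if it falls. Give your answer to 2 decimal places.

-1069.56

Initially, 19990 - 2P = 5P - 13701, so 33691 = 7P and P = 4813, q = 10364.
The shock moves the curves to qd = 19990 - 2P and qs = 7P - 13701.
Setting them equal: 19990 - 2P = 7P - 13701 → 33691 = 9P, so P = 33691/9 ≈ 3743.4444 and q = 112528/9 ≈ 12503.1111.
ΔP = 3743.4444 − 4813 = -1069.56.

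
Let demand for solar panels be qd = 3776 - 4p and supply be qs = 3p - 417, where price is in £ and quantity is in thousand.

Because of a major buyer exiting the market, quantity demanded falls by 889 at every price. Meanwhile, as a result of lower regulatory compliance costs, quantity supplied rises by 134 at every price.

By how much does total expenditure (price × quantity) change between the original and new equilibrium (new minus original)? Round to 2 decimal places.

-339539.80

Before the shock: 3776 - 4p = 3p - 417 ⇒ 4193 = 7p ⇒ p = 599, q = 1380.
With the change applied: demand qd = 2887 - 4p, supply qs = 3p - 283.
New equilibrium: 2887 - 4p = 3p - 283 ⇒ 3170 = 7p ⇒ p = 3170/7 ≈ 452.8571, q = 7529/7 ≈ 1075.5714.
Expenditure moves from 599×1380 = 826620 to 452.8571×1075.5714 = 487080.2041; change = -339539.80.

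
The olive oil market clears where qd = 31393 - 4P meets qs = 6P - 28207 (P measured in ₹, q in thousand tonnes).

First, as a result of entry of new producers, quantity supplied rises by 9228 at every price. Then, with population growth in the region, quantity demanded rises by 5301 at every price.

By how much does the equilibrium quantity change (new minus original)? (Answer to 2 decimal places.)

Original equilibrium: 31393 - 4P = 6P - 28207 gives 59600 = 10P, so P = 5960 and q = 7553.
After the shift, demand is qd = 36694 - 4P and supply is qs = 6P - 18979.
Equate the new curves: 36694 - 4P = 6P - 18979, giving 55673 = 10P, P = 5567.3, q = 14424.8.
Δq = 14424.8 − 7553 = +6871.80.

+6871.80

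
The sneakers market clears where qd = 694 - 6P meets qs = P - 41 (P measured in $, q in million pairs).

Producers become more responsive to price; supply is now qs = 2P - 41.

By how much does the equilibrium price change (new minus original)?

-13.125

Before the shock: 694 - 6P = P - 41 ⇒ 735 = 7P ⇒ P = 105, q = 64.
With the change applied: demand qd = 694 - 6P, supply qs = 2P - 41.
New equilibrium: 694 - 6P = 2P - 41 ⇒ 735 = 8P ⇒ P = 91.875, q = 142.75.
ΔP = 91.875 − 105 = -13.125.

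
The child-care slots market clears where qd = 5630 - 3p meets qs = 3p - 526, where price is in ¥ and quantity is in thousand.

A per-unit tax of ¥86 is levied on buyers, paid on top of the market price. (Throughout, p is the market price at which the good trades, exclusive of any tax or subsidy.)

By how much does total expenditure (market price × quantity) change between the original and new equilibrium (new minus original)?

-236543

Initially, 5630 - 3p = 3p - 526, so 6156 = 6p and p = 1026, q = 2552.
Since buyers pay the price plus the tax, the effective demand curve becomes qd = 5372 - 3p.
Clearing the new market: 5372 - 3p = 3p - 526, so p = 983 and q = 2423.
Expenditure moves from 1026×2552 = 2618352 to 983×2423 = 2381809; change = -236543.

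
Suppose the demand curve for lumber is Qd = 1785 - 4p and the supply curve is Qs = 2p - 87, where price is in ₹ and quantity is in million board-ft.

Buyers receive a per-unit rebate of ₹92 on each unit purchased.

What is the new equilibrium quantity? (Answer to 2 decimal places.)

659.67

Initially, 1785 - 4p = 2p - 87, so 1872 = 6p and p = 312, Q = 537.
Since buyers' out-of-pocket price is the market price minus the rebate, the effective demand curve becomes Qd = 2153 - 4p.
Clearing the new market: 2153 - 4p = 2p - 87, so p = 1120/3 ≈ 373.3333 and Q = 1979/3 ≈ 659.6667.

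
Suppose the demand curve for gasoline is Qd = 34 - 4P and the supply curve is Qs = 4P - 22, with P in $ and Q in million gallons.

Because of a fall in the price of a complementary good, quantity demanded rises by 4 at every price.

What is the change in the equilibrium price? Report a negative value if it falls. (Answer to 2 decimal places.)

+0.50

Original equilibrium: 34 - 4P = 4P - 22 gives 56 = 8P, so P = 7 and Q = 6.
The new curves are Qd = 38 - 4P (demand) and Qs = 4P - 22 (supply).
New equilibrium: 38 - 4P = 4P - 22 ⇒ 60 = 8P ⇒ P = 7.5, Q = 8.
ΔP = 7.5 − 7 = +0.50.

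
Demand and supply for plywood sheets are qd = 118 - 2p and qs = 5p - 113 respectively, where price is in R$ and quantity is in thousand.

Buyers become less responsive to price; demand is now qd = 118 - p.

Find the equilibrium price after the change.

Before the shock: 118 - 2p = 5p - 113 ⇒ 231 = 7p ⇒ p = 33, q = 52.
The new curves are qd = 118 - p (demand) and qs = 5p - 113 (supply).
New equilibrium: 118 - p = 5p - 113 ⇒ 231 = 6p ⇒ p = 38.5, q = 79.5.

38.5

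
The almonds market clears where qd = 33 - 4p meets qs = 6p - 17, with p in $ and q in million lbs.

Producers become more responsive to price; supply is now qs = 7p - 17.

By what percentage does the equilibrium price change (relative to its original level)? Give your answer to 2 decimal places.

Before the shock: 33 - 4p = 6p - 17 ⇒ 50 = 10p ⇒ p = 5, q = 13.
The new curves are qd = 33 - 4p (demand) and qs = 7p - 17 (supply).
Equate the new curves: 33 - 4p = 7p - 17, giving 50 = 11p, p = 50/11 ≈ 4.5455, q = 163/11 ≈ 14.8182.
%Δp = (4.5455 − 5) / 5 × 100 = -9.09%.

-9.09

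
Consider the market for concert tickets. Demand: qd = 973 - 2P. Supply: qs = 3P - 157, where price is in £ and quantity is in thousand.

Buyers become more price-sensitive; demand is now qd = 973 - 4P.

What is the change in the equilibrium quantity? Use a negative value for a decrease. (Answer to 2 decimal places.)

Original equilibrium: 973 - 2P = 3P - 157 gives 1130 = 5P, so P = 226 and q = 521.
After the shift, demand is qd = 973 - 4P and supply is qs = 3P - 157.
Setting them equal: 973 - 4P = 3P - 157 → 1130 = 7P, so P = 1130/7 ≈ 161.4286 and q = 2291/7 ≈ 327.2857.
Δq = 327.2857 − 521 = -193.71.

-193.71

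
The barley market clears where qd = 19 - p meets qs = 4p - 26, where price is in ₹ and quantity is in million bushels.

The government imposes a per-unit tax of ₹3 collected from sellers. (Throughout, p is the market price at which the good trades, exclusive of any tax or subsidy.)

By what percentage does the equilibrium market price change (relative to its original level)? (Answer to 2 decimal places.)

+26.67

Solve the original market: 19 - p = 4p - 26, hence p = 9 and q = 10.
Since sellers keep the price net of the tax, the effective supply curve becomes qs = 4p - 38.
Equate the new curves: 19 - p = 4p - 38, giving 57 = 5p, p = 11.4, q = 7.6.
%Δp = (11.4 − 9) / 9 × 100 = +26.67%.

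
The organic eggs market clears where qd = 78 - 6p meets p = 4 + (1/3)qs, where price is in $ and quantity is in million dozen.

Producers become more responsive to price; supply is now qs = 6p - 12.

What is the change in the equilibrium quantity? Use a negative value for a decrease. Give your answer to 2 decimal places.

Solve the original market: 78 - 6p = 3p - 12, hence p = 10 and q = 18.
The shock moves the curves to qd = 78 - 6p and qs = 6p - 12.
New equilibrium: 78 - 6p = 6p - 12 ⇒ 90 = 12p ⇒ p = 7.5, q = 33.
Δq = 33 − 18 = +15.00.

+15.00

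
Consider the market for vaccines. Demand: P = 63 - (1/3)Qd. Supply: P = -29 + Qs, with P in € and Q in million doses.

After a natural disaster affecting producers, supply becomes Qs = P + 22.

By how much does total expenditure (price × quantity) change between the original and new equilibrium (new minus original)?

-98.4375

Solve the original market: 189 - 3P = P + 29, hence P = 40 and Q = 69.
The new curves are Qd = 189 - 3P (demand) and Qs = P + 22 (supply).
Clearing the new market: 189 - 3P = P + 22, so P = 41.75 and Q = 63.75.
Expenditure moves from 40×69 = 2760 to 41.75×63.75 = 2661.5625; change = -98.4375.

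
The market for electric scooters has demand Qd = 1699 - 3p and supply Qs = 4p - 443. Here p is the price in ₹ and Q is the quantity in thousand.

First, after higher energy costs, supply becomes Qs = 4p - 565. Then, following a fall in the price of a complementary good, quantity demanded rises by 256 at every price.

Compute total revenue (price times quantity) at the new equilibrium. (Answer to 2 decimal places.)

Original equilibrium: 1699 - 3p = 4p - 443 gives 2142 = 7p, so p = 306 and Q = 781.
The new curves are Qd = 1955 - 3p (demand) and Qs = 4p - 565 (supply).
Equate the new curves: 1955 - 3p = 4p - 565, giving 2520 = 7p, p = 360, Q = 875.
New expenditure = 360 × 875 = 315000.00.

315000.00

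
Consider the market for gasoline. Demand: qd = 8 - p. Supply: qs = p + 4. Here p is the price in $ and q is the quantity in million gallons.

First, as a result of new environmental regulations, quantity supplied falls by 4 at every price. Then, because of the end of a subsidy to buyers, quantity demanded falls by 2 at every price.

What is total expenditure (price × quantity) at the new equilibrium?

Before the shock: 8 - p = p + 4 ⇒ 4 = 2p ⇒ p = 2, q = 6.
The new curves are qd = 6 - p (demand) and qs = p (supply).
New equilibrium: 6 - p = p ⇒ 6 = 2p ⇒ p = 3, q = 3.
New expenditure = 3 × 3 = 9.

9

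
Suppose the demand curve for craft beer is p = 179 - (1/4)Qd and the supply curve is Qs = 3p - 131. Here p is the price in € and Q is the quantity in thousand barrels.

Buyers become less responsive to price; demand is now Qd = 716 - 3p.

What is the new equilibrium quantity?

Initially, 716 - 4p = 3p - 131, so 847 = 7p and p = 121, Q = 232.
The new curves are Qd = 716 - 3p (demand) and Qs = 3p - 131 (supply).
Setting them equal: 716 - 3p = 3p - 131 → 847 = 6p, so p = 847/6 ≈ 141.1667 and Q = 292.5.

292.5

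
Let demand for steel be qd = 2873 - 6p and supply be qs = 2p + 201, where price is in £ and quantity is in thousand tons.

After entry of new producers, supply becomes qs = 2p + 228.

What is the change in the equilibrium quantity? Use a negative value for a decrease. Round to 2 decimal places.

Original equilibrium: 2873 - 6p = 2p + 201 gives 2672 = 8p, so p = 334 and q = 869.
The shock moves the curves to qd = 2873 - 6p and qs = 2p + 228.
New equilibrium: 2873 - 6p = 2p + 228 ⇒ 2645 = 8p ⇒ p = 330.625, q = 889.25.
Δq = 889.25 − 869 = +20.25.

+20.25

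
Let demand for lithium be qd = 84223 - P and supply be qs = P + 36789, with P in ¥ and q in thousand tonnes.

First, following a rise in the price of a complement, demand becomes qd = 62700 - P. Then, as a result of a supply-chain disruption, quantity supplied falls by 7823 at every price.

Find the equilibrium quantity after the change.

45833

Before the shock: 84223 - P = P + 36789 ⇒ 47434 = 2P ⇒ P = 23717, q = 60506.
The shock moves the curves to qd = 62700 - P and qs = P + 28966.
Setting them equal: 62700 - P = P + 28966 → 33734 = 2P, so P = 16867 and q = 45833.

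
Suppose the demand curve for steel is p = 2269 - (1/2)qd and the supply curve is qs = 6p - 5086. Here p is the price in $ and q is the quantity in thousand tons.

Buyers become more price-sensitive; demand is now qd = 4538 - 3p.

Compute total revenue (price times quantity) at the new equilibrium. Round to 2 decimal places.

1422213.33

Original equilibrium: 4538 - 2p = 6p - 5086 gives 9624 = 8p, so p = 1203 and q = 2132.
The shock moves the curves to qd = 4538 - 3p and qs = 6p - 5086.
Equate the new curves: 4538 - 3p = 6p - 5086, giving 9624 = 9p, p = 3208/3 ≈ 1069.3333, q = 1330.
New expenditure = 1069.3333 × 1330 = 1422213.33.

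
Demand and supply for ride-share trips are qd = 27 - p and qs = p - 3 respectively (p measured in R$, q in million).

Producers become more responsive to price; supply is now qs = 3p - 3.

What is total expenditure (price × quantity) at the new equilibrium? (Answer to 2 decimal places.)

146.25

Before the shock: 27 - p = p - 3 ⇒ 30 = 2p ⇒ p = 15, q = 12.
The shock moves the curves to qd = 27 - p and qs = 3p - 3.
Setting them equal: 27 - p = 3p - 3 → 30 = 4p, so p = 7.5 and q = 19.5.
New expenditure = 7.5 × 19.5 = 146.25.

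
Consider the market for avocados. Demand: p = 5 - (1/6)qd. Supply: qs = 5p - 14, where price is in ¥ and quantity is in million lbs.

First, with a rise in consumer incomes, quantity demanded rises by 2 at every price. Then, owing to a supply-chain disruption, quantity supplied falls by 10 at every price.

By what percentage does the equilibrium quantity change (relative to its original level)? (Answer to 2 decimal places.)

Before the shock: 30 - 6p = 5p - 14 ⇒ 44 = 11p ⇒ p = 4, q = 6.
The new curves are qd = 32 - 6p (demand) and qs = 5p - 24 (supply).
New equilibrium: 32 - 6p = 5p - 24 ⇒ 56 = 11p ⇒ p = 56/11 ≈ 5.0909, q = 16/11 ≈ 1.4545.
%Δq = (1.4545 − 6) / 6 × 100 = -75.76%.

-75.76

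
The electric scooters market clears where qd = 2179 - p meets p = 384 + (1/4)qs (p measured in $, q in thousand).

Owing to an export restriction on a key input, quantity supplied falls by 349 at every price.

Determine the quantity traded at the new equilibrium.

Before the shock: 2179 - p = 4p - 1536 ⇒ 3715 = 5p ⇒ p = 743, q = 1436.
With the change applied: demand qd = 2179 - p, supply qs = 4p - 1885.
Equate the new curves: 2179 - p = 4p - 1885, giving 4064 = 5p, p = 812.8, q = 1366.2.

1366.2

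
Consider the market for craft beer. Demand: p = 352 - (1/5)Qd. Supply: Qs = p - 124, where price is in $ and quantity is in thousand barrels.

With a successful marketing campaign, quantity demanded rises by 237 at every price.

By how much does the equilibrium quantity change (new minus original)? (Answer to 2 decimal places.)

+39.50

Initially, 1760 - 5p = p - 124, so 1884 = 6p and p = 314, Q = 190.
With the change applied: demand Qd = 1997 - 5p, supply Qs = p - 124.
New equilibrium: 1997 - 5p = p - 124 ⇒ 2121 = 6p ⇒ p = 353.5, Q = 229.5.
ΔQ = 229.5 − 190 = +39.50.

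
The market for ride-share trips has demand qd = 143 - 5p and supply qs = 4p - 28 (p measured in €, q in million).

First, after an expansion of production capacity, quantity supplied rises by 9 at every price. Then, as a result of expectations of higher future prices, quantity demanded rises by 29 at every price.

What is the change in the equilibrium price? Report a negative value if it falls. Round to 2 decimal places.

+2.22

Original equilibrium: 143 - 5p = 4p - 28 gives 171 = 9p, so p = 19 and q = 48.
The shock moves the curves to qd = 172 - 5p and qs = 4p - 19.
Equate the new curves: 172 - 5p = 4p - 19, giving 191 = 9p, p = 191/9 ≈ 21.2222, q = 593/9 ≈ 65.8889.
Δp = 21.2222 − 19 = +2.22.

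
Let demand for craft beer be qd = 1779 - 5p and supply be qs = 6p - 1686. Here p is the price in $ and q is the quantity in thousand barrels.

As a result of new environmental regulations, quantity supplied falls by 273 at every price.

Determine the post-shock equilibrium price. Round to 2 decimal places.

Initially, 1779 - 5p = 6p - 1686, so 3465 = 11p and p = 315, q = 204.
The new curves are qd = 1779 - 5p (demand) and qs = 6p - 1959 (supply).
Clearing the new market: 1779 - 5p = 6p - 1959, so p = 3738/11 ≈ 339.8182 and q = 879/11 ≈ 79.9091.

339.82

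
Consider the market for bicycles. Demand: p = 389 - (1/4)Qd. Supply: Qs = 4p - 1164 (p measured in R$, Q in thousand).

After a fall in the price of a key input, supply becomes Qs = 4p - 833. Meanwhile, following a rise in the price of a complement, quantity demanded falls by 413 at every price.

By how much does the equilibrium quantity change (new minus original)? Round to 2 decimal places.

Initially, 1556 - 4p = 4p - 1164, so 2720 = 8p and p = 340, Q = 196.
The new curves are Qd = 1143 - 4p (demand) and Qs = 4p - 833 (supply).
Clearing the new market: 1143 - 4p = 4p - 833, so p = 247 and Q = 155.
ΔQ = 155 − 196 = -41.00.

-41.00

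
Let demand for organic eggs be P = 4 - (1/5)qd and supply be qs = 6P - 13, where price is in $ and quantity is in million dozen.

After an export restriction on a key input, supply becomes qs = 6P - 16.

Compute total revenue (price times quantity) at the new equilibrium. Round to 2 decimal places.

11.90

Initially, 20 - 5P = 6P - 13, so 33 = 11P and P = 3, q = 5.
The new curves are qd = 20 - 5P (demand) and qs = 6P - 16 (supply).
Setting them equal: 20 - 5P = 6P - 16 → 36 = 11P, so P = 36/11 ≈ 3.2727 and q = 40/11 ≈ 3.6364.
New expenditure = 3.2727 × 3.6364 = 11.90.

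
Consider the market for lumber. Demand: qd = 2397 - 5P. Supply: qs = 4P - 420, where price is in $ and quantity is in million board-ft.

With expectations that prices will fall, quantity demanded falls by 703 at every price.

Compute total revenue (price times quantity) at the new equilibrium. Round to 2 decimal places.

Before the shock: 2397 - 5P = 4P - 420 ⇒ 2817 = 9P ⇒ P = 313, q = 832.
The shock moves the curves to qd = 1694 - 5P and qs = 4P - 420.
New equilibrium: 1694 - 5P = 4P - 420 ⇒ 2114 = 9P ⇒ P = 2114/9 ≈ 234.8889, q = 4676/9 ≈ 519.5556.
New expenditure = 234.8889 × 519.5556 = 122037.83.

122037.83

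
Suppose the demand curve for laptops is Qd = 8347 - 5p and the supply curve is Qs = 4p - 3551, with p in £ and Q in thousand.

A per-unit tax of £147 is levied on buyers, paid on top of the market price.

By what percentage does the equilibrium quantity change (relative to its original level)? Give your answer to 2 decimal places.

-18.81

Solve the original market: 8347 - 5p = 4p - 3551, hence p = 1322 and Q = 1737.
Since buyers pay the price plus the tax, the effective demand curve becomes Qd = 7612 - 5p.
Clearing the new market: 7612 - 5p = 4p - 3551, so p = 3721/3 ≈ 1240.3333 and Q = 4231/3 ≈ 1410.3333.
%ΔQ = (1410.3333 − 1737) / 1737 × 100 = -18.81%.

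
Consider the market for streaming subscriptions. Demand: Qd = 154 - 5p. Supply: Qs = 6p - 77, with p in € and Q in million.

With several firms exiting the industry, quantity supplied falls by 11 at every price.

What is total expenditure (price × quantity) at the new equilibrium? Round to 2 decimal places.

968.00

Original equilibrium: 154 - 5p = 6p - 77 gives 231 = 11p, so p = 21 and Q = 49.
With the change applied: demand Qd = 154 - 5p, supply Qs = 6p - 88.
Clearing the new market: 154 - 5p = 6p - 88, so p = 22 and Q = 44.
New expenditure = 22 × 44 = 968.00.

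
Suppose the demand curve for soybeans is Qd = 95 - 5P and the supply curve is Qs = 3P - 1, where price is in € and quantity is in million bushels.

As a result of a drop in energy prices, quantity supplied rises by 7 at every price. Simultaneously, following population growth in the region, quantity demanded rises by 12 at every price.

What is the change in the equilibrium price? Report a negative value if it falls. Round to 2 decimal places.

+0.63

Before the shock: 95 - 5P = 3P - 1 ⇒ 96 = 8P ⇒ P = 12, Q = 35.
With the change applied: demand Qd = 107 - 5P, supply Qs = 3P + 6.
Clearing the new market: 107 - 5P = 3P + 6, so P = 12.625 and Q = 43.875.
ΔP = 12.625 − 12 = +0.63.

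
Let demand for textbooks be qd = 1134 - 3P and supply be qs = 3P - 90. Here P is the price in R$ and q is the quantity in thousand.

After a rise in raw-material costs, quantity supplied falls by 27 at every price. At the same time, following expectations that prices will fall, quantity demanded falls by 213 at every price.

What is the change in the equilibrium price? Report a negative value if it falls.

-31

Solve the original market: 1134 - 3P = 3P - 90, hence P = 204 and q = 522.
After the shift, demand is qd = 921 - 3P and supply is qs = 3P - 117.
Setting them equal: 921 - 3P = 3P - 117 → 1038 = 6P, so P = 173 and q = 402.
ΔP = 173 − 204 = -31.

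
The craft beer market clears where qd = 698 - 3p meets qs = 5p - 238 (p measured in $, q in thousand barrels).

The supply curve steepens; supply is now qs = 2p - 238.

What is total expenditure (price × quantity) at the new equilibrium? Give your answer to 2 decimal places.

Original equilibrium: 698 - 3p = 5p - 238 gives 936 = 8p, so p = 117 and q = 347.
The shock moves the curves to qd = 698 - 3p and qs = 2p - 238.
New equilibrium: 698 - 3p = 2p - 238 ⇒ 936 = 5p ⇒ p = 187.2, q = 136.4.
New expenditure = 187.2 × 136.4 = 25534.08.

25534.08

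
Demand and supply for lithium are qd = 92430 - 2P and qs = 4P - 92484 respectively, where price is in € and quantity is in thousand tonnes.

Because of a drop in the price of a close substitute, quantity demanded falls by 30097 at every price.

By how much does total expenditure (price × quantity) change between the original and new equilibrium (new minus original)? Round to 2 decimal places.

-672183053.89

Original equilibrium: 92430 - 2P = 4P - 92484 gives 184914 = 6P, so P = 30819 and q = 30792.
The shock moves the curves to qd = 62333 - 2P and qs = 4P - 92484.
Equate the new curves: 62333 - 2P = 4P - 92484, giving 154817 = 6P, P = 154817/6 ≈ 25802.8333, q = 32182/3 ≈ 10727.3333.
Expenditure moves from 30819×30792 = 948978648 to 25802.8333×10727.3333 = 276795594.1111; change = -672183053.89.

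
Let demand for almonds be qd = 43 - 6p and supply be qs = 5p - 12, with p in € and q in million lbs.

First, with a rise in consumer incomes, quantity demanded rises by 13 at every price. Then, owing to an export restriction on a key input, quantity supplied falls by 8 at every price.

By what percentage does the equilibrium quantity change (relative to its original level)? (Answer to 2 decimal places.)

Original equilibrium: 43 - 6p = 5p - 12 gives 55 = 11p, so p = 5 and q = 13.
With the change applied: demand qd = 56 - 6p, supply qs = 5p - 20.
New equilibrium: 56 - 6p = 5p - 20 ⇒ 76 = 11p ⇒ p = 76/11 ≈ 6.9091, q = 160/11 ≈ 14.5455.
%Δq = (14.5455 − 13) / 13 × 100 = +11.89%.

+11.89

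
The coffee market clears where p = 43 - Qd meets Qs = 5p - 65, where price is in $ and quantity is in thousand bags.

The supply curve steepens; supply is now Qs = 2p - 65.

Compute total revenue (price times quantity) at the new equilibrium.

Original equilibrium: 43 - p = 5p - 65 gives 108 = 6p, so p = 18 and Q = 25.
The new curves are Qd = 43 - p (demand) and Qs = 2p - 65 (supply).
Clearing the new market: 43 - p = 2p - 65, so p = 36 and Q = 7.
New expenditure = 36 × 7 = 252.

252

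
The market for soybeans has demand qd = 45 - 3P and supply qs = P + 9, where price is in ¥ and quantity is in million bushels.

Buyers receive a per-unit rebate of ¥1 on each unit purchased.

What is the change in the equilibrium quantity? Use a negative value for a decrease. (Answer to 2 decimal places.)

+0.75

Initially, 45 - 3P = P + 9, so 36 = 4P and P = 9, q = 18.
Since buyers' out-of-pocket price is the market price minus the rebate, the effective demand curve becomes qd = 48 - 3P.
New equilibrium: 48 - 3P = P + 9 ⇒ 39 = 4P ⇒ P = 9.75, q = 18.75.
Δq = 18.75 − 18 = +0.75.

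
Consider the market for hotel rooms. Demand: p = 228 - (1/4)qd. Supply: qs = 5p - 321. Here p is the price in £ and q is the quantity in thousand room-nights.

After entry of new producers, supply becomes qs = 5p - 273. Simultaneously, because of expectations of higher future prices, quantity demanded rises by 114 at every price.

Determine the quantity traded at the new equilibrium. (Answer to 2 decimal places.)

448.67

Solve the original market: 912 - 4p = 5p - 321, hence p = 137 and q = 364.
The shock moves the curves to qd = 1026 - 4p and qs = 5p - 273.
Equate the new curves: 1026 - 4p = 5p - 273, giving 1299 = 9p, p = 433/3 ≈ 144.3333, q = 1346/3 ≈ 448.6667.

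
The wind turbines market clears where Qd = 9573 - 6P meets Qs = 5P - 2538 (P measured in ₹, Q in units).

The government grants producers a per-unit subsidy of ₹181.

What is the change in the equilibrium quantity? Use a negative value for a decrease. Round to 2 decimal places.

+493.64

Before the shock: 9573 - 6P = 5P - 2538 ⇒ 12111 = 11P ⇒ P = 1101, Q = 2967.
Since sellers receive the price plus the subsidy, the effective supply curve becomes Qs = 5P - 1633.
Setting them equal: 9573 - 6P = 5P - 1633 → 11206 = 11P, so P = 11206/11 ≈ 1018.7273 and Q = 38067/11 ≈ 3460.6364.
ΔQ = 3460.6364 − 2967 = +493.64.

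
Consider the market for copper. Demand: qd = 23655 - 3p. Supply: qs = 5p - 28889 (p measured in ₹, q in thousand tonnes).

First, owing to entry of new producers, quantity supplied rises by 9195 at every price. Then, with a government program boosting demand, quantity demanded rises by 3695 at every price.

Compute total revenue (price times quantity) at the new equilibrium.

Original equilibrium: 23655 - 3p = 5p - 28889 gives 52544 = 8p, so p = 6568 and q = 3951.
After the shift, demand is qd = 27350 - 3p and supply is qs = 5p - 19694.
Clearing the new market: 27350 - 3p = 5p - 19694, so p = 5880.5 and q = 9708.5.
New expenditure = 5880.5 × 9708.5 = 57090834.25.

57090834.25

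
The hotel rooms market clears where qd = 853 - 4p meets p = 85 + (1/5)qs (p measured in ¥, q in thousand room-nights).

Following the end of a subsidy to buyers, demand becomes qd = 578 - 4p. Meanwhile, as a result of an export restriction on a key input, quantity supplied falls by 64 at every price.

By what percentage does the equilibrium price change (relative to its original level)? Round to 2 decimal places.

-16.51

Solve the original market: 853 - 4p = 5p - 425, hence p = 142 and q = 285.
After the shift, demand is qd = 578 - 4p and supply is qs = 5p - 489.
Setting them equal: 578 - 4p = 5p - 489 → 1067 = 9p, so p = 1067/9 ≈ 118.5556 and q = 934/9 ≈ 103.7778.
%Δp = (118.5556 − 142) / 142 × 100 = -16.51%.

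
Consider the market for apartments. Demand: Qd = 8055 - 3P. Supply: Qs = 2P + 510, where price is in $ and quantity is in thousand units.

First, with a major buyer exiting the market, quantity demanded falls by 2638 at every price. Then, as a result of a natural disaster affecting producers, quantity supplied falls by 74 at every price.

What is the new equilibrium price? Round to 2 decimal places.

Before the shock: 8055 - 3P = 2P + 510 ⇒ 7545 = 5P ⇒ P = 1509, Q = 3528.
The new curves are Qd = 5417 - 3P (demand) and Qs = 2P + 436 (supply).
Setting them equal: 5417 - 3P = 2P + 436 → 4981 = 5P, so P = 996.2 and Q = 2428.4.

996.20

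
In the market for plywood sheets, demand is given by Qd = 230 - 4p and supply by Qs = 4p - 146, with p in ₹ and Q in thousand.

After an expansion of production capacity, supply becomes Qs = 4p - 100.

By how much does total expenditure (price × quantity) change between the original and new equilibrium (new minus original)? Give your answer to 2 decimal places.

+707.25

Solve the original market: 230 - 4p = 4p - 146, hence p = 47 and Q = 42.
The shock moves the curves to Qd = 230 - 4p and Qs = 4p - 100.
Equate the new curves: 230 - 4p = 4p - 100, giving 330 = 8p, p = 41.25, Q = 65.
Expenditure moves from 47×42 = 1974 to 41.25×65 = 2681.25; change = +707.25.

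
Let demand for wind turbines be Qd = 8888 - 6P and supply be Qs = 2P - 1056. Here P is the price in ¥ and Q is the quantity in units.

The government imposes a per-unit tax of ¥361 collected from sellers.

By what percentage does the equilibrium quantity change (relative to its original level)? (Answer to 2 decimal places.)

Initially, 8888 - 6P = 2P - 1056, so 9944 = 8P and P = 1243, Q = 1430.
Since sellers keep the price net of the tax, the effective supply curve becomes Qs = 2P - 1778.
Clearing the new market: 8888 - 6P = 2P - 1778, so P = 1333.25 and Q = 888.5.
%ΔQ = (888.5 − 1430) / 1430 × 100 = -37.87%.

-37.87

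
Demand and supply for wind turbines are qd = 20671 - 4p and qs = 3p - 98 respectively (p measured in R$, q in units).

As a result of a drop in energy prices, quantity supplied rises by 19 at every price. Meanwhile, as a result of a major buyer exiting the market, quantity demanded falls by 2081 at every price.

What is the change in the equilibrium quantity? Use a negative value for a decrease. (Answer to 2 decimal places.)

-881.00

Before the shock: 20671 - 4p = 3p - 98 ⇒ 20769 = 7p ⇒ p = 2967, q = 8803.
The new curves are qd = 18590 - 4p (demand) and qs = 3p - 79 (supply).
New equilibrium: 18590 - 4p = 3p - 79 ⇒ 18669 = 7p ⇒ p = 2667, q = 7922.
Δq = 7922 − 8803 = -881.00.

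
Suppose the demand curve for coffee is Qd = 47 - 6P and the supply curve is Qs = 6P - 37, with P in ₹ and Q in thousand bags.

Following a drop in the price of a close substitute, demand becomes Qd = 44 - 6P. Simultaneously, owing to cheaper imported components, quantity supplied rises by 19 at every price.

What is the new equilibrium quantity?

Initially, 47 - 6P = 6P - 37, so 84 = 12P and P = 7, Q = 5.
The shock moves the curves to Qd = 44 - 6P and Qs = 6P - 18.
Setting them equal: 44 - 6P = 6P - 18 → 62 = 12P, so P = 31/6 ≈ 5.1667 and Q = 13.

13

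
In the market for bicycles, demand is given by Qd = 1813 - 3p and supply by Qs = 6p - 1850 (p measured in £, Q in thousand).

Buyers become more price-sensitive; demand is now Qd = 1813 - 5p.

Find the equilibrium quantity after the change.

148

Solve the original market: 1813 - 3p = 6p - 1850, hence p = 407 and Q = 592.
The shock moves the curves to Qd = 1813 - 5p and Qs = 6p - 1850.
Setting them equal: 1813 - 5p = 6p - 1850 → 3663 = 11p, so p = 333 and Q = 148.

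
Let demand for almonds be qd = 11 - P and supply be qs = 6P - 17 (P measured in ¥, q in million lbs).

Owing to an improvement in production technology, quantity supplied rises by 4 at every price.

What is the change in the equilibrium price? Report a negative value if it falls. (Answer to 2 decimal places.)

Initially, 11 - P = 6P - 17, so 28 = 7P and P = 4, q = 7.
After the shift, demand is qd = 11 - P and supply is qs = 6P - 13.
Setting them equal: 11 - P = 6P - 13 → 24 = 7P, so P = 24/7 ≈ 3.4286 and q = 53/7 ≈ 7.5714.
ΔP = 3.4286 − 4 = -0.57.

-0.57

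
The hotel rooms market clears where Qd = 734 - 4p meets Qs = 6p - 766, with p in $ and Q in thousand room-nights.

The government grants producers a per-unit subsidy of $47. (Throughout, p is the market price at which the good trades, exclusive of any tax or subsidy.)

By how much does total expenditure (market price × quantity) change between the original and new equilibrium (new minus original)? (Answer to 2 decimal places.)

+9960.24

Initially, 734 - 4p = 6p - 766, so 1500 = 10p and p = 150, Q = 134.
Since sellers receive the price plus the subsidy, the effective supply curve becomes Qs = 6p - 484.
Equate the new curves: 734 - 4p = 6p - 484, giving 1218 = 10p, p = 121.8, Q = 246.8.
Expenditure moves from 150×134 = 20100 to 121.8×246.8 = 30060.24; change = +9960.24.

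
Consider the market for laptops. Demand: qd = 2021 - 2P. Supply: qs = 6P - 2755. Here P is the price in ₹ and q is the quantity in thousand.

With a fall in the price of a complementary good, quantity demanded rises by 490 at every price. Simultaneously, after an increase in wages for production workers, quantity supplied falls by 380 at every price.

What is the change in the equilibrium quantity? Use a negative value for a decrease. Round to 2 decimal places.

Initially, 2021 - 2P = 6P - 2755, so 4776 = 8P and P = 597, q = 827.
The shock moves the curves to qd = 2511 - 2P and qs = 6P - 3135.
New equilibrium: 2511 - 2P = 6P - 3135 ⇒ 5646 = 8P ⇒ P = 705.75, q = 1099.5.
Δq = 1099.5 − 827 = +272.50.

+272.50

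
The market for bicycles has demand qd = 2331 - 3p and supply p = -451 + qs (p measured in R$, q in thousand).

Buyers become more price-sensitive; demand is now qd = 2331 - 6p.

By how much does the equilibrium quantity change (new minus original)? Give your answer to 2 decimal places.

-201.43

Solve the original market: 2331 - 3p = p + 451, hence p = 470 and q = 921.
After the shift, demand is qd = 2331 - 6p and supply is qs = p + 451.
Equate the new curves: 2331 - 6p = p + 451, giving 1880 = 7p, p = 1880/7 ≈ 268.5714, q = 5037/7 ≈ 719.5714.
Δq = 719.5714 − 921 = -201.43.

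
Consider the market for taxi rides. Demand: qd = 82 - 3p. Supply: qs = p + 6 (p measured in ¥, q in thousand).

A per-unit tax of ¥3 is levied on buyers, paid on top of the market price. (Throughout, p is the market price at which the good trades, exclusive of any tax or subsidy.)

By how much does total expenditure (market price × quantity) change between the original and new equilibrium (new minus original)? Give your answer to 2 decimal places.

Solve the original market: 82 - 3p = p + 6, hence p = 19 and q = 25.
Since buyers pay the price plus the tax, the effective demand curve becomes qd = 73 - 3p.
Equate the new curves: 73 - 3p = p + 6, giving 67 = 4p, p = 16.75, q = 22.75.
Expenditure moves from 19×25 = 475 to 16.75×22.75 = 381.0625; change = -93.94.

-93.94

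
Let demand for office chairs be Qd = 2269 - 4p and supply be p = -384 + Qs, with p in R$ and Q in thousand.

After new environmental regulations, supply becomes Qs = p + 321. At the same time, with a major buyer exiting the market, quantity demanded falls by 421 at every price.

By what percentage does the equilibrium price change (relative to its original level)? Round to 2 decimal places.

Solve the original market: 2269 - 4p = p + 384, hence p = 377 and Q = 761.
The new curves are Qd = 1848 - 4p (demand) and Qs = p + 321 (supply).
Clearing the new market: 1848 - 4p = p + 321, so p = 305.4 and Q = 626.4.
%Δp = (305.4 − 377) / 377 × 100 = -18.99%.

-18.99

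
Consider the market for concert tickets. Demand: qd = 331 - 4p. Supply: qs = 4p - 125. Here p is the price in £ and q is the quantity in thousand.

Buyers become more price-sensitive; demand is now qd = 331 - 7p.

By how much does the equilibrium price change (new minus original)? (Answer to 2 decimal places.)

Initially, 331 - 4p = 4p - 125, so 456 = 8p and p = 57, q = 103.
The new curves are qd = 331 - 7p (demand) and qs = 4p - 125 (supply).
Equate the new curves: 331 - 7p = 4p - 125, giving 456 = 11p, p = 456/11 ≈ 41.4545, q = 449/11 ≈ 40.8182.
Δp = 41.4545 − 57 = -15.55.

-15.55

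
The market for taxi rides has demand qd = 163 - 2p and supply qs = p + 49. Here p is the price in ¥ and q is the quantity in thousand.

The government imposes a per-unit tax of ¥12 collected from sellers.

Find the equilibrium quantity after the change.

79

Original equilibrium: 163 - 2p = p + 49 gives 114 = 3p, so p = 38 and q = 87.
Since sellers keep the price net of the tax, the effective supply curve becomes qs = p + 37.
Clearing the new market: 163 - 2p = p + 37, so p = 42 and q = 79.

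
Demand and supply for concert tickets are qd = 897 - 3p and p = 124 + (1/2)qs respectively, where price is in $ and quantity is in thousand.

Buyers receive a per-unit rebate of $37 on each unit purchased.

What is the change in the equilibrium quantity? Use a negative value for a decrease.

Original equilibrium: 897 - 3p = 2p - 248 gives 1145 = 5p, so p = 229 and q = 210.
Since buyers' out-of-pocket price is the market price minus the rebate, the effective demand curve becomes qd = 1008 - 3p.
Equate the new curves: 1008 - 3p = 2p - 248, giving 1256 = 5p, p = 251.2, q = 254.4.
Δq = 254.4 − 210 = +44.4.

+44.4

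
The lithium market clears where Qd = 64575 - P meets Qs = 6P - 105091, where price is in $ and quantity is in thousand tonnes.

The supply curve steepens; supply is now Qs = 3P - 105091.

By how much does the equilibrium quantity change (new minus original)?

Original equilibrium: 64575 - P = 6P - 105091 gives 169666 = 7P, so P = 24238 and Q = 40337.
The new curves are Qd = 64575 - P (demand) and Qs = 3P - 105091 (supply).
Setting them equal: 64575 - P = 3P - 105091 → 169666 = 4P, so P = 42416.5 and Q = 22158.5.
ΔQ = 22158.5 − 40337 = -18178.5.

-18178.5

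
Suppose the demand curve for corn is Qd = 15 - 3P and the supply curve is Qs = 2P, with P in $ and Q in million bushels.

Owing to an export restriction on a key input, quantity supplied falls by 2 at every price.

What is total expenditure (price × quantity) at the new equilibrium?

16.32

Initially, 15 - 3P = 2P, so 15 = 5P and P = 3, Q = 6.
With the change applied: demand Qd = 15 - 3P, supply Qs = 2P - 2.
Equate the new curves: 15 - 3P = 2P - 2, giving 17 = 5P, P = 3.4, Q = 4.8.
New expenditure = 3.4 × 4.8 = 16.32.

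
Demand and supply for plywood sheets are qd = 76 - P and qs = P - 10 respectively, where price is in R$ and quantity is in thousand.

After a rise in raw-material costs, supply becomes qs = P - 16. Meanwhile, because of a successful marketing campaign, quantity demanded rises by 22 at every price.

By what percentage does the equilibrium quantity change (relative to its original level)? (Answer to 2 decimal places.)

+24.24

Solve the original market: 76 - P = P - 10, hence P = 43 and q = 33.
The new curves are qd = 98 - P (demand) and qs = P - 16 (supply).
Equate the new curves: 98 - P = P - 16, giving 114 = 2P, P = 57, q = 41.
%Δq = (41 − 33) / 33 × 100 = +24.24%.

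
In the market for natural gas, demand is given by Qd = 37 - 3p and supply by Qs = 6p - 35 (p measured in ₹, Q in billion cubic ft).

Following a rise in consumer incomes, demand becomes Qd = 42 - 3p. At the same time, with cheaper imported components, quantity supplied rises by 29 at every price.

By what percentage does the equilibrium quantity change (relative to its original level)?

Before the shock: 37 - 3p = 6p - 35 ⇒ 72 = 9p ⇒ p = 8, Q = 13.
After the shift, demand is Qd = 42 - 3p and supply is Qs = 6p - 6.
Equate the new curves: 42 - 3p = 6p - 6, giving 48 = 9p, p = 16/3 ≈ 5.3333, Q = 26.
%ΔQ = (26 − 13) / 13 × 100 = +100%.

+100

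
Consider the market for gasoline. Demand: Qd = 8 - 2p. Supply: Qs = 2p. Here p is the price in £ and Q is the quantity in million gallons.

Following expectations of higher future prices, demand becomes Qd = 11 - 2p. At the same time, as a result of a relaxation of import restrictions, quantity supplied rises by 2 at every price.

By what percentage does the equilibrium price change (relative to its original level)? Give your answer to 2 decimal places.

+12.50

Initially, 8 - 2p = 2p, so 8 = 4p and p = 2, Q = 4.
After the shift, demand is Qd = 11 - 2p and supply is Qs = 2p + 2.
Equate the new curves: 11 - 2p = 2p + 2, giving 9 = 4p, p = 2.25, Q = 6.5.
%Δp = (2.25 − 2) / 2 × 100 = +12.50%.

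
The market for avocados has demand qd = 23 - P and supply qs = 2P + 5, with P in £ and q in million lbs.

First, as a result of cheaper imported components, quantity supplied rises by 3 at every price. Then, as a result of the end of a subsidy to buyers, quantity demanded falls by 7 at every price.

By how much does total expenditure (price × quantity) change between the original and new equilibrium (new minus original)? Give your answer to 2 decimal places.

Initially, 23 - P = 2P + 5, so 18 = 3P and P = 6, q = 17.
With the change applied: demand qd = 16 - P, supply qs = 2P + 8.
New equilibrium: 16 - P = 2P + 8 ⇒ 8 = 3P ⇒ P = 8/3 ≈ 2.6667, q = 40/3 ≈ 13.3333.
Expenditure moves from 6×17 = 102 to 2.6667×13.3333 = 35.5556; change = -66.44.

-66.44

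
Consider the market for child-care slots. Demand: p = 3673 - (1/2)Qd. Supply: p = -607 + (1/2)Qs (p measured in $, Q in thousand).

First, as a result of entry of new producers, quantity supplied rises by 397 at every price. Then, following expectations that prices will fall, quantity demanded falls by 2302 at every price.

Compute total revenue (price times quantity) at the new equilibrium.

2855826.875

Before the shock: 7346 - 2p = 2p + 1214 ⇒ 6132 = 4p ⇒ p = 1533, Q = 4280.
The new curves are Qd = 5044 - 2p (demand) and Qs = 2p + 1611 (supply).
Setting them equal: 5044 - 2p = 2p + 1611 → 3433 = 4p, so p = 858.25 and Q = 3327.5.
New expenditure = 858.25 × 3327.5 = 2855826.875.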